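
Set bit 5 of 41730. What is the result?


41730 | (1 << 5) = 41730 | 32 = 41762

41762


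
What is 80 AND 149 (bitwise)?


0b1010000 & 0b10010101 = 0b10000 = 16

16


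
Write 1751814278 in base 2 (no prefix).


1751814278 = 1101000011010101001000010000110 in binary

1101000011010101001000010000110


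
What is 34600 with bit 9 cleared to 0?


34600 & ~(1 << 9) = 34088

34088


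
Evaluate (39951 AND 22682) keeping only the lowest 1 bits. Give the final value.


Step 1: 39951 & 22682 = 6154
Step 2: 6154 & 1 = 0

0


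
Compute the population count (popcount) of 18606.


0b100100010101110 has 7 set bits

7


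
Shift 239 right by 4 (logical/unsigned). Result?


0b11101111 >> 4 = 0b1110 = 14

14


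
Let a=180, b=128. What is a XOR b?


180 ^ 128 = 52

52


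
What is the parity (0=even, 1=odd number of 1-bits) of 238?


0b11101110 has 6 ones => parity 0

0


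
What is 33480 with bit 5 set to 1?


33480 | (1 << 5) = 33480 | 32 = 33512

33512


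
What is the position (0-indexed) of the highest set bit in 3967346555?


0b11101100011110001110011101111011. Highest set bit at position 31

31


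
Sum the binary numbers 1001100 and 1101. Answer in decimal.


1001100 + 1101 = 1011001 = 89

89


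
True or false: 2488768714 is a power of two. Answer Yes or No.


0b10010100010101111001100011001010. Multiple bits set => No

No


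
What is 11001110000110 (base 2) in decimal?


11001110000110 in decimal = 13190

13190


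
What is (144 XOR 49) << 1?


Step 1: 144 ^ 49 = 161
Step 2: 161 << 1 = 322

322


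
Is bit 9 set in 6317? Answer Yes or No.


0b1100010101101, bit 9 = 0. No

No


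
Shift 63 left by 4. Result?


0b111111 << 4 = 0b1111110000 = 1008

1008


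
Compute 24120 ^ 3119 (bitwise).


0b101111000111000 ^ 0b110000101111 = 0b101001000010111 = 21015

21015


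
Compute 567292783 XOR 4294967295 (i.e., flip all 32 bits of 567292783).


567292783 ^ 4294967295 = 3727674512

3727674512


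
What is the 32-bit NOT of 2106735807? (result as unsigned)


~0b1111101100100100011110010111111 = 0b10000010011011011100001101000000 = 2188231488 (32-bit unsigned)

2188231488


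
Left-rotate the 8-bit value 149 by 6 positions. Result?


Rotate 0b10010101 left by 6 (8-bit) = 0b1100101 = 101

101


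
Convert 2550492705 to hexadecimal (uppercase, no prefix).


2550492705 = 98056E21 hex

98056E21


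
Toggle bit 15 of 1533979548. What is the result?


1533979548 ^ (1 << 15) = 1533979548 ^ 32768 = 1533946780

1533946780


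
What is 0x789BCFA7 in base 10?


789BCFA7 hex = 2023477159 decimal

2023477159


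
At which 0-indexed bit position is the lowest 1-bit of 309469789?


0b10010011100100010001001011101. Lowest set bit at position 0

0


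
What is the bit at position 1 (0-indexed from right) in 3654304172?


0b11011001110100000100000110101100, position 1 = 0

0


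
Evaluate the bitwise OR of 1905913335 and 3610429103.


0b1110001100110011110110111110111 | 0b11010111001100101100011010101111 = 0b11110111101110111110111111111111 = 4156289023

4156289023


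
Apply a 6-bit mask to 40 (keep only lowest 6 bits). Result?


40 & 63 = 40

40


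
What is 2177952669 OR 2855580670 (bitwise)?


0b10000001110100001110101110011101 | 0b10101010001101001011001111111110 = 0b10101011111101001111101111111111 = 2884959231

2884959231


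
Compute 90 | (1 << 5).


90 | (1 << 5) = 90 | 32 = 122

122


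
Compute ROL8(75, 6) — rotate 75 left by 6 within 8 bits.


Rotate 0b1001011 left by 6 (8-bit) = 0b11010010 = 210

210


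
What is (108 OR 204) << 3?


Step 1: 108 | 204 = 236
Step 2: 236 << 3 = 1888

1888


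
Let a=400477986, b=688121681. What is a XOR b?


400477986 ^ 688121681 = 1054681203

1054681203


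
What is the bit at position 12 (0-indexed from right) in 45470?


0b1011000110011110, position 12 = 1

1


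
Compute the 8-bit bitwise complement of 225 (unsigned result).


~0b11100001 = 0b11110 = 30 (8-bit unsigned)

30


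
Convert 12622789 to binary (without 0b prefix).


12622789 = 110000001001101111000101 in binary

110000001001101111000101


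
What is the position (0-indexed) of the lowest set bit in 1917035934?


0b1110010010000111010010110011110. Lowest set bit at position 1

1


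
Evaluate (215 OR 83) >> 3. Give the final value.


Step 1: 215 | 83 = 215
Step 2: 215 >> 3 = 26

26


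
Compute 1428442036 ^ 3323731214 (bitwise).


0b1010101001001000100101110110100 ^ 0b11000110000111000001110100001110 = 0b10010011001110000101011010111010 = 2469942970

2469942970


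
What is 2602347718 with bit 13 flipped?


2602347718 ^ (1 << 13) = 2602347718 ^ 8192 = 2602339526

2602339526


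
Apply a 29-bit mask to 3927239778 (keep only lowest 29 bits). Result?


3927239778 & 536870911 = 169143394

169143394


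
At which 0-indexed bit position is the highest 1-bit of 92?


0b1011100. Highest set bit at position 6

6


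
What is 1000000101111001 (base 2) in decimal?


1000000101111001 in decimal = 33145

33145


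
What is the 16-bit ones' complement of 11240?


11240 ^ 65535 = 54295

54295


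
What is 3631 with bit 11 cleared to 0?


3631 & ~(1 << 11) = 1583

1583


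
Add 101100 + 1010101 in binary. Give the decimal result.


101100 + 1010101 = 10000001 = 129

129


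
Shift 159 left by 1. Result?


0b10011111 << 1 = 0b100111110 = 318

318


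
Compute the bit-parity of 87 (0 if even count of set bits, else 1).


0b1010111 has 5 ones => parity 1

1


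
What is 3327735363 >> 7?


0b11000110010110010011011001000011 >> 7 = 0b1100011001011001001101100 = 25997932

25997932


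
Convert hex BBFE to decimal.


BBFE hex = 48126 decimal

48126


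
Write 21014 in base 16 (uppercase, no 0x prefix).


21014 = 5216 hex

5216


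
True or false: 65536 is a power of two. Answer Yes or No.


0b10000000000000000. Only one bit set => Yes

Yes


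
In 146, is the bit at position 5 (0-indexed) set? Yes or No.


0b10010010, bit 5 = 0. No

No


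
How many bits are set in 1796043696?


0b1101011000011010111001110110000 has 16 set bits

16


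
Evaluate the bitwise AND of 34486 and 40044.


0b1000011010110110 & 0b1001110001101100 = 0b1000010000100100 = 33828

33828


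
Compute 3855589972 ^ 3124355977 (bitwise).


0b11100101110011111010001001010100 ^ 0b10111010001110011110001110001001 = 0b1011111111101100100000111011101 = 1609974237

1609974237


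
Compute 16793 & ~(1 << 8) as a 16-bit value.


16793 & ~(1 << 8) = 16537

16537


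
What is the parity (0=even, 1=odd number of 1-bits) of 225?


0b11100001 has 4 ones => parity 0

0


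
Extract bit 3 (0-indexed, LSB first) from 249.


0b11111001, position 3 = 1

1


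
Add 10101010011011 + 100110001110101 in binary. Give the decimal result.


10101010011011 + 100110001110101 = 111011100010000 = 30480

30480


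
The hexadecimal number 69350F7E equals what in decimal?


69350F7E hex = 1765085054 decimal

1765085054


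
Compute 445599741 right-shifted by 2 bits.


0b11010100011110100111111111101 >> 2 = 0b110101000111101001111111111 = 111399935

111399935


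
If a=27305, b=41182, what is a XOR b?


27305 ^ 41182 = 51831

51831


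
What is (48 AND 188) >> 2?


Step 1: 48 & 188 = 48
Step 2: 48 >> 2 = 12

12


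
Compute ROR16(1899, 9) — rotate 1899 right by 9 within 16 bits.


Rotate 0b11101101011 right by 9 (16-bit) = 0b1011010110000011 = 46467

46467


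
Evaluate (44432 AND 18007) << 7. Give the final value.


Step 1: 44432 & 18007 = 1040
Step 2: 1040 << 7 = 133120

133120


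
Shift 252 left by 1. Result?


0b11111100 << 1 = 0b111111000 = 504

504


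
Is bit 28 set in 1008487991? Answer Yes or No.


0b111100000111000100111000110111, bit 28 = 1. Yes

Yes


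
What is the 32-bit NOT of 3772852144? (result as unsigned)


~0b11100000111000010010011110110000 = 0b11111000111101101100001001111 = 522115151 (32-bit unsigned)

522115151


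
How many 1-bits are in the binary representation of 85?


0b1010101 has 4 set bits

4


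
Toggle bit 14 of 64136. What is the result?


64136 ^ (1 << 14) = 64136 ^ 16384 = 47752

47752


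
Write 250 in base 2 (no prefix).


250 = 11111010 in binary

11111010


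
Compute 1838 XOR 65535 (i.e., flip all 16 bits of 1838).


1838 ^ 65535 = 63697

63697


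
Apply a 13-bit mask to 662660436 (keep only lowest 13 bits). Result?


662660436 & 8191 = 1364

1364


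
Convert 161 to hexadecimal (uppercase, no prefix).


161 = A1 hex

A1


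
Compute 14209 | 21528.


0b11011110000001 | 0b101010000011000 = 0b111011110011001 = 30617

30617


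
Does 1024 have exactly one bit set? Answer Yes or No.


0b10000000000. Only one bit set => Yes

Yes


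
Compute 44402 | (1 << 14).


44402 | (1 << 14) = 44402 | 16384 = 60786

60786


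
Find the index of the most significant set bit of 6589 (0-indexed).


0b1100110111101. Highest set bit at position 12

12


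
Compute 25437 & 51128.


0b110001101011101 & 0b1100011110111000 = 0b100001100011000 = 17176

17176


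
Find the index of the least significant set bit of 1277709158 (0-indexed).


0b1001100001010000100101101100110. Lowest set bit at position 1

1


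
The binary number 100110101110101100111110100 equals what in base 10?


100110101110101100111110100 in decimal = 81222132

81222132


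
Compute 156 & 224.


0b10011100 & 0b11100000 = 0b10000000 = 128

128


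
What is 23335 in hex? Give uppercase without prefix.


23335 = 5B27 hex

5B27


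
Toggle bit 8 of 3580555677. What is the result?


3580555677 ^ (1 << 8) = 3580555677 ^ 256 = 3580555421

3580555421


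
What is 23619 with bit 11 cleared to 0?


23619 & ~(1 << 11) = 21571

21571


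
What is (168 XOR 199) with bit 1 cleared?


Step 1: 168 ^ 199 = 111
Step 2: 111 & ~(1 << 1) = 109

109


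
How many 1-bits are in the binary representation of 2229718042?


0b10000100111001101100110000011010 has 14 set bits

14


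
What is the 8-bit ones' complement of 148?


148 ^ 255 = 107

107


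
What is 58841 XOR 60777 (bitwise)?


0b1110010111011001 ^ 0b1110110101101001 = 0b100010110000 = 2224

2224


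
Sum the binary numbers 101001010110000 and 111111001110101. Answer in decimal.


101001010110000 + 111111001110101 = 1101000100100101 = 53541

53541


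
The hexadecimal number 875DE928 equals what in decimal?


875DE928 hex = 2271078696 decimal

2271078696


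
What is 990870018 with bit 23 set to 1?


990870018 | (1 << 23) = 990870018 | 8388608 = 999258626

999258626


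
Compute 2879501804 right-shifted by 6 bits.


0b10101011101000011011010111101100 >> 6 = 0b10101011101000011011010111 = 44992215

44992215


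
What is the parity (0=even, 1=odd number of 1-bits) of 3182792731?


0b10111101101101011001000000011011 has 17 ones => parity 1

1


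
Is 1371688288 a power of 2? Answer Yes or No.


0b1010001110000100100110101100000. Multiple bits set => No

No


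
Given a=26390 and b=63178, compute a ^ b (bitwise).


26390 ^ 63178 = 37340

37340


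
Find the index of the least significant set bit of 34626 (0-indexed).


0b1000011101000010. Lowest set bit at position 1

1


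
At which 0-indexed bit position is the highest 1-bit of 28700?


0b111000000011100. Highest set bit at position 14

14


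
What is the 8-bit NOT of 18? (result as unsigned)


~0b10010 = 0b11101101 = 237 (8-bit unsigned)

237


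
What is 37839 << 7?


0b1001001111001111 << 7 = 0b10010011110011110000000 = 4843392

4843392


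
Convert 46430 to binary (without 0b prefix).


46430 = 1011010101011110 in binary

1011010101011110


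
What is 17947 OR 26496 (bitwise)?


0b100011000011011 | 0b110011110000000 = 0b110011110011011 = 26523

26523


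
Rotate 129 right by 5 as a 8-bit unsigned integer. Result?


Rotate 0b10000001 right by 5 (8-bit) = 0b1100 = 12

12


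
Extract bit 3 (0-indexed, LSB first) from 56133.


0b1101101101000101, position 3 = 0

0


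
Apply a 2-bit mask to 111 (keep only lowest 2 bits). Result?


111 & 3 = 3

3


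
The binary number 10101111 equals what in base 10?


10101111 in decimal = 175

175


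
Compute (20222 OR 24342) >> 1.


Step 1: 20222 | 24342 = 24574
Step 2: 24574 >> 1 = 12287

12287


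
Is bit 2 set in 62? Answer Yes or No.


0b111110, bit 2 = 1. Yes

Yes


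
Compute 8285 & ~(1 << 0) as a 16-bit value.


8285 & ~(1 << 0) = 8284

8284


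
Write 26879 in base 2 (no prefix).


26879 = 110100011111111 in binary

110100011111111


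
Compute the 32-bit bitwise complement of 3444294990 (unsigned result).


~0b11001101010010111100010101001110 = 0b110010101101000011101010110001 = 850672305 (32-bit unsigned)

850672305


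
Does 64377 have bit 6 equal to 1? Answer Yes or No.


0b1111101101111001, bit 6 = 1. Yes

Yes


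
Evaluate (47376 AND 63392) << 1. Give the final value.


Step 1: 47376 & 63392 = 45312
Step 2: 45312 << 1 = 90624

90624


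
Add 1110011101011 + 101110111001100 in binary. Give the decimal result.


1110011101011 + 101110111001100 = 111101010110111 = 31415

31415


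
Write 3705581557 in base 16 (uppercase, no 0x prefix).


3705581557 = DCDEAFF5 hex

DCDEAFF5


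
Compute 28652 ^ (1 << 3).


28652 ^ (1 << 3) = 28652 ^ 8 = 28644

28644


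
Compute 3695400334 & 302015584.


0b11011100010000110101010110001110 & 0b10010000000000110010001100000 = 0b10000000000000100010000000000 = 268452864

268452864


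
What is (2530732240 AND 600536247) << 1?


Step 1: 2530732240 & 600536247 = 46358672
Step 2: 46358672 << 1 = 92717344

92717344


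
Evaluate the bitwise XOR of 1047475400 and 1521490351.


0b111110011011110011010011001000 ^ 0b1011010101100000001100110101111 = 0b1100100110111110010110101100111 = 1692347751

1692347751


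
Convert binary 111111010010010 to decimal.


111111010010010 in decimal = 32402

32402


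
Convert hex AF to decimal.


AF hex = 175 decimal

175


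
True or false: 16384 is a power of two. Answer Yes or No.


0b100000000000000. Only one bit set => Yes

Yes


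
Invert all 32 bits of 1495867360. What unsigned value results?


1495867360 ^ 4294967295 = 2799099935

2799099935


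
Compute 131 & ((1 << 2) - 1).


131 & 3 = 3

3


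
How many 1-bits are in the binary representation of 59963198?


0b11100100101111011100111110 has 17 set bits

17


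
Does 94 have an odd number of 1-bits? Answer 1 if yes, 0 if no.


0b1011110 has 5 ones => parity 1

1


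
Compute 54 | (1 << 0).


54 | (1 << 0) = 54 | 1 = 55

55


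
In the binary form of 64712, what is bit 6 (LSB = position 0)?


0b1111110011001000, position 6 = 1

1


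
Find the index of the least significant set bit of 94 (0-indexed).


0b1011110. Lowest set bit at position 1

1


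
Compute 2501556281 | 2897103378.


0b10010101000110101011100000111001 | 0b10101100101011100100101000010010 = 0b10111101101111101111101000111011 = 3183409723

3183409723


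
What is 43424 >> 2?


0b1010100110100000 >> 2 = 0b10101001101000 = 10856

10856


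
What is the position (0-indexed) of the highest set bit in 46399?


0b1011010100111111. Highest set bit at position 15

15


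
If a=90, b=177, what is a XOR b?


90 ^ 177 = 235

235


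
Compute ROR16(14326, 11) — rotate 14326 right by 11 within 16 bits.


Rotate 0b11011111110110 right by 11 (16-bit) = 0b1111111011000110 = 65222

65222


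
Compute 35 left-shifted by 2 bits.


0b100011 << 2 = 0b10001100 = 140

140


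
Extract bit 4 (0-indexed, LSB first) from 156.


0b10011100, position 4 = 1

1


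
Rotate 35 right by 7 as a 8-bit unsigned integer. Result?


Rotate 0b100011 right by 7 (8-bit) = 0b1000110 = 70

70


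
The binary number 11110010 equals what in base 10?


11110010 in decimal = 242

242


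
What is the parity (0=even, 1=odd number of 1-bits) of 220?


0b11011100 has 5 ones => parity 1

1


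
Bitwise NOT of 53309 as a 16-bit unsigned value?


~0b1101000000111101 = 0b10111111000010 = 12226 (16-bit unsigned)

12226


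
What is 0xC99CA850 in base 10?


C99CA850 hex = 3382487120 decimal

3382487120


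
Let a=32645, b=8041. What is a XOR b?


32645 ^ 8041 = 24812

24812


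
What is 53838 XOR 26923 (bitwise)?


0b1101001001001110 ^ 0b110100100101011 = 0b1011101101100101 = 47973

47973


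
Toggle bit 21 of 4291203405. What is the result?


4291203405 ^ (1 << 21) = 4291203405 ^ 2097152 = 4293300557

4293300557


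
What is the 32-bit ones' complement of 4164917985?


4164917985 ^ 4294967295 = 130049310

130049310


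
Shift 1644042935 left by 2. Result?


0b1100001111111100001101010110111 << 2 = 0b110000111111110000110101011011100 = 6576171740

6576171740


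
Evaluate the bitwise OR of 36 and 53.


0b100100 | 0b110101 = 0b110101 = 53

53


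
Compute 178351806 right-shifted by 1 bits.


0b1010101000010110111010111110 >> 1 = 0b101010100001011011101011111 = 89175903

89175903


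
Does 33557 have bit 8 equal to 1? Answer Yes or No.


0b1000001100010101, bit 8 = 1. Yes

Yes


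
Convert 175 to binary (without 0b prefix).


175 = 10101111 in binary

10101111


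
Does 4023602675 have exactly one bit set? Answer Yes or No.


0b11101111110100110100110111110011. Multiple bits set => No

No


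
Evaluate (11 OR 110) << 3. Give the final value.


Step 1: 11 | 110 = 111
Step 2: 111 << 3 = 888

888


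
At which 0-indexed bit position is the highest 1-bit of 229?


0b11100101. Highest set bit at position 7

7


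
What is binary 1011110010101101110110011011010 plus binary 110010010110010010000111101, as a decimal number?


1011110010101101110110011011010 + 110010010110010010000111101 = 1100100101000100001000100010111 = 1688342807

1688342807


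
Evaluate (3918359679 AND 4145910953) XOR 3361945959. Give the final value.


Step 1: 3918359679 & 4145910953 = 3775726633
Step 2: 3775726633 ^ 3361945959 = 695090510

695090510


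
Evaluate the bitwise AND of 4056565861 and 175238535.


0b11110001110010100100100001100101 & 0b1010011100011110110110000111 = 0b10000000100100000000101 = 4212741

4212741


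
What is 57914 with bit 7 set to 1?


57914 | (1 << 7) = 57914 | 128 = 58042

58042


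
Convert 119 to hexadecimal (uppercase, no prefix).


119 = 77 hex

77


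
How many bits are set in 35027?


0b1000100011010011 has 7 set bits

7


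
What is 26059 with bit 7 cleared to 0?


26059 & ~(1 << 7) = 25931

25931


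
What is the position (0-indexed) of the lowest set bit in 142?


0b10001110. Lowest set bit at position 1

1


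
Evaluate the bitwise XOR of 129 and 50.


0b10000001 ^ 0b110010 = 0b10110011 = 179

179


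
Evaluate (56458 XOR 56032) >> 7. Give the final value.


Step 1: 56458 ^ 56032 = 1642
Step 2: 1642 >> 7 = 12

12


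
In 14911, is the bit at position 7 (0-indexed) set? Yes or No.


0b11101000111111, bit 7 = 0. No

No


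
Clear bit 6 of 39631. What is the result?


39631 & ~(1 << 6) = 39567

39567


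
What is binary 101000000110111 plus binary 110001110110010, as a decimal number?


101000000110111 + 110001110110010 = 1011001111101001 = 46057

46057


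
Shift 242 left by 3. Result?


0b11110010 << 3 = 0b11110010000 = 1936

1936


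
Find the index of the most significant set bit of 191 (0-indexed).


0b10111111. Highest set bit at position 7

7


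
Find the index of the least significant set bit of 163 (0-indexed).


0b10100011. Lowest set bit at position 0

0


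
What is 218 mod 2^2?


218 & 3 = 2

2


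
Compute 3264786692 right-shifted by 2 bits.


0b11000010100110001011000100000100 >> 2 = 0b110000101001100010110001000001 = 816196673

816196673


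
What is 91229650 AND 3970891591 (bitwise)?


0b101011100000000110111010010 & 0b11101100101011101111111101000111 = 0b100001000000000110101000010 = 69209410

69209410


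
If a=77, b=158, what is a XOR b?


77 ^ 158 = 211

211


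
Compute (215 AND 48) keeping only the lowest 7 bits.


Step 1: 215 & 48 = 16
Step 2: 16 & 127 = 16

16


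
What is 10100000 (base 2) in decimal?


10100000 in decimal = 160

160


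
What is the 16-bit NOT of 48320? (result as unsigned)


~0b1011110011000000 = 0b100001100111111 = 17215 (16-bit unsigned)

17215


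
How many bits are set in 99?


0b1100011 has 4 set bits

4


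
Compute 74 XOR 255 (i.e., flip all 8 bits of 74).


74 ^ 255 = 181

181


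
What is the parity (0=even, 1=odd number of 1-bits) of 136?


0b10001000 has 2 ones => parity 0

0


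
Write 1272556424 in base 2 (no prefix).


1272556424 = 1001011110110011010101110001000 in binary

1001011110110011010101110001000


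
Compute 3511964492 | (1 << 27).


3511964492 | (1 << 27) = 3511964492 | 134217728 = 3646182220

3646182220


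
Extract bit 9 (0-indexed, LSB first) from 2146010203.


0b1111111111010011000010001011011, position 9 = 0

0


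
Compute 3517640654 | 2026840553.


0b11010001101010101110111111001110 | 0b1111000110011110010000111101001 = 0b11111001111011111110111111101111 = 4193251311

4193251311


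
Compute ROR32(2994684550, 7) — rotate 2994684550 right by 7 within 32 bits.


Rotate 0b10110010011111110100001010000110 right by 7 (32-bit) = 0b1101011001001111111010000101 = 224722565

224722565


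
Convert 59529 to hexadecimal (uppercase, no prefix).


59529 = E889 hex

E889


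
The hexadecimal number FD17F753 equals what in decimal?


FD17F753 hex = 4246206291 decimal

4246206291


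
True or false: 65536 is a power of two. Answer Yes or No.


0b10000000000000000. Only one bit set => Yes

Yes


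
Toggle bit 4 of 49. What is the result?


49 ^ (1 << 4) = 49 ^ 16 = 33

33


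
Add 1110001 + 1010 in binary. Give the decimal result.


1110001 + 1010 = 1111011 = 123

123


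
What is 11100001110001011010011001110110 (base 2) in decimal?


11100001110001011010011001110110 in decimal = 3787826806

3787826806


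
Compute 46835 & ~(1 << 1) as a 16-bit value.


46835 & ~(1 << 1) = 46833

46833


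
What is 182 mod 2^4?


182 & 15 = 6

6


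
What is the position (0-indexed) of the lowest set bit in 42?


0b101010. Lowest set bit at position 1

1


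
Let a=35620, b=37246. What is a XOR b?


35620 ^ 37246 = 6746

6746


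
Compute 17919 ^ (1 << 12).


17919 ^ (1 << 12) = 17919 ^ 4096 = 22015

22015


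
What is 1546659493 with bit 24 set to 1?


1546659493 | (1 << 24) = 1546659493 | 16777216 = 1563436709

1563436709


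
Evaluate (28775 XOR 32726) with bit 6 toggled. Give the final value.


Step 1: 28775 ^ 32726 = 4017
Step 2: 4017 ^ (1 << 6) = 4017 ^ 64 = 4081

4081


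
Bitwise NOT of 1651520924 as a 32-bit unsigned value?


~0b1100010011100000011010110011100 = 0b10011101100011111100101001100011 = 2643446371 (32-bit unsigned)

2643446371


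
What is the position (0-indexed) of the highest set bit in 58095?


0b1110001011101111. Highest set bit at position 15

15


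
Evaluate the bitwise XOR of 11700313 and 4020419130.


0b101100101000100001011001 ^ 0b11101111101000101011101000111010 = 0b11101111000100000011001001100011 = 4010816099

4010816099


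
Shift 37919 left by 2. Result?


0b1001010000011111 << 2 = 0b100101000001111100 = 151676

151676


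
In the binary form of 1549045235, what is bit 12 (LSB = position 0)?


0b1011100010101001000110111110011, position 12 = 0

0


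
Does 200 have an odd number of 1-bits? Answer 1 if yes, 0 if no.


0b11001000 has 3 ones => parity 1

1


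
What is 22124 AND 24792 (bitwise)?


0b101011001101100 & 0b110000011011000 = 0b100000001001000 = 16456

16456


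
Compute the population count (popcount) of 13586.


0b11010100010010 has 6 set bits

6


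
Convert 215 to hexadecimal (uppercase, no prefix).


215 = D7 hex

D7


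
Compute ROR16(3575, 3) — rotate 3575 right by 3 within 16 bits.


Rotate 0b110111110111 right by 3 (16-bit) = 0b1110000110111110 = 57790

57790


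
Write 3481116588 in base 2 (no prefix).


3481116588 = 11001111011111011001111110101100 in binary

11001111011111011001111110101100


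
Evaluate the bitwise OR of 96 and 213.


0b1100000 | 0b11010101 = 0b11110101 = 245

245


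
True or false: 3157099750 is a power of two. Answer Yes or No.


0b10111100001011011000010011100110. Multiple bits set => No

No


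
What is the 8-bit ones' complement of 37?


37 ^ 255 = 218

218


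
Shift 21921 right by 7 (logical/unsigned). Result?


0b101010110100001 >> 7 = 0b10101011 = 171

171


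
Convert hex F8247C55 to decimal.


F8247C55 hex = 4163140693 decimal

4163140693


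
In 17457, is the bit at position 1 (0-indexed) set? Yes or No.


0b100010000110001, bit 1 = 0. No

No


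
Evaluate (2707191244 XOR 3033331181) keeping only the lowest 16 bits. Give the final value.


Step 1: 2707191244 ^ 3033331181 = 361791521
Step 2: 361791521 & 65535 = 32801

32801


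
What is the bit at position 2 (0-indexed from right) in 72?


0b1001000, position 2 = 0

0


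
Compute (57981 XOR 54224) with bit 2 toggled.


Step 1: 57981 ^ 54224 = 12717
Step 2: 12717 ^ (1 << 2) = 12717 ^ 4 = 12713

12713


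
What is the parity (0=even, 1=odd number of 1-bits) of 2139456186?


0b1111111100001011000001010111010 has 17 ones => parity 1

1


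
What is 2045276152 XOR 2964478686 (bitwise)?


0b1111001111010000110111111111000 ^ 0b10110000101100100101101011011110 = 0b11001001010110100011010100100110 = 3378132262

3378132262


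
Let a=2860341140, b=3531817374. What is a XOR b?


2860341140 ^ 3531817374 = 2029917706

2029917706


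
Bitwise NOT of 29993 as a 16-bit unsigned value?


~0b111010100101001 = 0b1000101011010110 = 35542 (16-bit unsigned)

35542


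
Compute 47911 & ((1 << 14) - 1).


47911 & 16383 = 15143

15143


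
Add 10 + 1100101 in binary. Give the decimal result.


10 + 1100101 = 1100111 = 103

103


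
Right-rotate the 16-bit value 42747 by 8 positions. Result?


Rotate 0b1010011011111011 right by 8 (16-bit) = 0b1111101110100110 = 64422

64422


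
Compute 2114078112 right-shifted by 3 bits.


0b1111110000000100100010110100000 >> 3 = 0b1111110000000100100010110100 = 264259764

264259764


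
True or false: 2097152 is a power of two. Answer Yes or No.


0b1000000000000000000000. Only one bit set => Yes

Yes


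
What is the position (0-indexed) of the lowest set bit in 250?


0b11111010. Lowest set bit at position 1

1


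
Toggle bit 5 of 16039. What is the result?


16039 ^ (1 << 5) = 16039 ^ 32 = 16007

16007


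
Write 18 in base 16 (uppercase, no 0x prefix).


18 = 12 hex

12


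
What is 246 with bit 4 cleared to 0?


246 & ~(1 << 4) = 230

230


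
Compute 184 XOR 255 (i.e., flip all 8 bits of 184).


184 ^ 255 = 71

71


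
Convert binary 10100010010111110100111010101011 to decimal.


10100010010111110100111010101011 in decimal = 2724155051

2724155051


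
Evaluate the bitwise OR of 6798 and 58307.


0b1101010001110 | 0b1110001111000011 = 0b1111101111001111 = 64463

64463


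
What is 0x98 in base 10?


98 hex = 152 decimal

152


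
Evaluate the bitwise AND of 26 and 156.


0b11010 & 0b10011100 = 0b11000 = 24

24


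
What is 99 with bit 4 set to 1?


99 | (1 << 4) = 99 | 16 = 115

115


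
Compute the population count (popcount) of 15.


0b1111 has 4 set bits

4


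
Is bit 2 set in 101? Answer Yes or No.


0b1100101, bit 2 = 1. Yes

Yes


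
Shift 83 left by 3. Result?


0b1010011 << 3 = 0b1010011000 = 664

664


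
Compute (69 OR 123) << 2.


Step 1: 69 | 123 = 127
Step 2: 127 << 2 = 508

508


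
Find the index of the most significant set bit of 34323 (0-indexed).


0b1000011000010011. Highest set bit at position 15

15


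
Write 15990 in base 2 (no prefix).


15990 = 11111001110110 in binary

11111001110110


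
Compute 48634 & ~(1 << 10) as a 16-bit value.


48634 & ~(1 << 10) = 47610

47610


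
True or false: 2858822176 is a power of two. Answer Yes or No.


0b10101010011001100010101000100000. Multiple bits set => No

No


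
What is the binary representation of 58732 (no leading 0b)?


58732 = 1110010101101100 in binary

1110010101101100


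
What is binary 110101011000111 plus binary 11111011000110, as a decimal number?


110101011000111 + 11111011000110 = 1010100110001101 = 43405

43405


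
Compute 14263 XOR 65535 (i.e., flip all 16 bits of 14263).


14263 ^ 65535 = 51272

51272


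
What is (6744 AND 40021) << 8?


Step 1: 6744 & 40021 = 6224
Step 2: 6224 << 8 = 1593344

1593344


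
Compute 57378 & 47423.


0b1110000000100010 & 0b1011100100111111 = 0b1010000000100010 = 40994

40994


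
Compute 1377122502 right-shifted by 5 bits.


0b1010010000101010011100011000110 >> 5 = 0b10100100001010100111000110 = 43035078

43035078


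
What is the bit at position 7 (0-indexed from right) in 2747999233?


0b10100011110010110010010000000001, position 7 = 0

0


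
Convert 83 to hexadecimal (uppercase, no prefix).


83 = 53 hex

53


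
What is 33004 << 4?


0b1000000011101100 << 4 = 0b10000000111011000000 = 528064

528064


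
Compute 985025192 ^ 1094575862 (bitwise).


0b111010101101100100101010101000 ^ 0b1000001001111011110011011110110 = 0b1111011100010111010110001011110 = 2072751198

2072751198


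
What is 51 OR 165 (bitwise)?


0b110011 | 0b10100101 = 0b10110111 = 183

183


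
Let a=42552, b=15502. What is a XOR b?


42552 ^ 15502 = 39606

39606


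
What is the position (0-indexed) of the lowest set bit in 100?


0b1100100. Lowest set bit at position 2

2


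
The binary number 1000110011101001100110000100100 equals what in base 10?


1000110011101001100110000100100 in decimal = 1182059556

1182059556


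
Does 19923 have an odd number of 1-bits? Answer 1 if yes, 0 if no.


0b100110111010011 has 9 ones => parity 1

1


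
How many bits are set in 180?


0b10110100 has 4 set bits

4


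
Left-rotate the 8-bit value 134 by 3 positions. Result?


Rotate 0b10000110 left by 3 (8-bit) = 0b110100 = 52

52


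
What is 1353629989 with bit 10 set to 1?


1353629989 | (1 << 10) = 1353629989 | 1024 = 1353631013

1353631013


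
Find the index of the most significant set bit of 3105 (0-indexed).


0b110000100001. Highest set bit at position 11

11


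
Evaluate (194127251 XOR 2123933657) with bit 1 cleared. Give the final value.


Step 1: 194127251 ^ 2123933657 = 1963622986
Step 2: 1963622986 & ~(1 << 1) = 1963622984

1963622984


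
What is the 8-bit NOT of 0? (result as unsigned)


~0b0 = 0b11111111 = 255 (8-bit unsigned)

255


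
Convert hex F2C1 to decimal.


F2C1 hex = 62145 decimal

62145


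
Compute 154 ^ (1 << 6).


154 ^ (1 << 6) = 154 ^ 64 = 218

218


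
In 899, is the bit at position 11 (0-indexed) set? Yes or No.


0b1110000011, bit 11 = 0. No

No


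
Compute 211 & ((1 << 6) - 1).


211 & 63 = 19

19


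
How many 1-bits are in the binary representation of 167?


0b10100111 has 5 set bits

5


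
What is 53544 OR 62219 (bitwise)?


0b1101000100101000 | 0b1111001100001011 = 0b1111001100101011 = 62251

62251


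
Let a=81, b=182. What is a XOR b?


81 ^ 182 = 231

231


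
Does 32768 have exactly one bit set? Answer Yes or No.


0b1000000000000000. Only one bit set => Yes

Yes


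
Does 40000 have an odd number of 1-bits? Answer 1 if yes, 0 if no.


0b1001110001000000 has 5 ones => parity 1

1


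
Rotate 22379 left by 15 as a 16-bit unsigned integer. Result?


Rotate 0b101011101101011 left by 15 (16-bit) = 0b1010101110110101 = 43957

43957


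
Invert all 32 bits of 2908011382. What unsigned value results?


2908011382 ^ 4294967295 = 1386955913

1386955913


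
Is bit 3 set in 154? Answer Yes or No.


0b10011010, bit 3 = 1. Yes

Yes


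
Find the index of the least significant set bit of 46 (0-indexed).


0b101110. Lowest set bit at position 1

1


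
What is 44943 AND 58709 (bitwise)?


0b1010111110001111 & 0b1110010101010101 = 0b1010010100000101 = 42245

42245


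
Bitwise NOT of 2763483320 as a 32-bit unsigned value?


~0b10100100101101110110100010111000 = 0b1011011010010001001011101000111 = 1531483975 (32-bit unsigned)

1531483975


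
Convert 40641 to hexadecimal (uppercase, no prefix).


40641 = 9EC1 hex

9EC1


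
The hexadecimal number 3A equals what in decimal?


3A hex = 58 decimal

58


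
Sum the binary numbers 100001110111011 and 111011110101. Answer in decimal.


100001110111011 + 111011110101 = 101001010110000 = 21168

21168


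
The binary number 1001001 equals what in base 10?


1001001 in decimal = 73

73


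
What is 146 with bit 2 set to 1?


146 | (1 << 2) = 146 | 4 = 150

150


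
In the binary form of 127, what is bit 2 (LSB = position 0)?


0b1111111, position 2 = 1

1


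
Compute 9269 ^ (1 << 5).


9269 ^ (1 << 5) = 9269 ^ 32 = 9237

9237


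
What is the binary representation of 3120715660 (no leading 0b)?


3120715660 = 10111010000000100101011110001100 in binary

10111010000000100101011110001100


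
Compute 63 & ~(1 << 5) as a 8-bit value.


63 & ~(1 << 5) = 31

31


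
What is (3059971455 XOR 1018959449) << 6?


Step 1: 3059971455 ^ 1018959449 = 2329895718
Step 2: 2329895718 << 6 = 149113325952

149113325952


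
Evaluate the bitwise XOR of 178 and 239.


0b10110010 ^ 0b11101111 = 0b1011101 = 93

93


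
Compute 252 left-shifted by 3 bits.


0b11111100 << 3 = 0b11111100000 = 2016

2016


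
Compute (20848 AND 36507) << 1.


Step 1: 20848 & 36507 = 16
Step 2: 16 << 1 = 32

32


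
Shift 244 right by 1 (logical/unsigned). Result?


0b11110100 >> 1 = 0b1111010 = 122

122


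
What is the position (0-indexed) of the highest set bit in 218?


0b11011010. Highest set bit at position 7

7


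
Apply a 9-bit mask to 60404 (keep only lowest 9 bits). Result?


60404 & 511 = 500

500


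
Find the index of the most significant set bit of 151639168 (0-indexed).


0b1001000010011101010010000000. Highest set bit at position 27

27


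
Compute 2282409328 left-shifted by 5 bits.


0b10001000000010101100110101110000 << 5 = 0b1000100000001010110011010111000000000 = 73037098496

73037098496


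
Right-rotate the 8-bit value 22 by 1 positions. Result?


Rotate 0b10110 right by 1 (8-bit) = 0b1011 = 11

11


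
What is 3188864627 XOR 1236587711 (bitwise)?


0b10111110000100100011011001110011 ^ 0b1001001101101001101010010111111 = 0b11110111101001101110001011001100 = 4154909388

4154909388


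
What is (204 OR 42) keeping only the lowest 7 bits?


Step 1: 204 | 42 = 238
Step 2: 238 & 127 = 110

110


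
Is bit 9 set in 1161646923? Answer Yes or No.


0b1000101001111010101001101001011, bit 9 = 1. Yes

Yes


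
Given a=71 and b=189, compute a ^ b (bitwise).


71 ^ 189 = 250

250


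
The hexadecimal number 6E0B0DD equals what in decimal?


6E0B0DD hex = 115388637 decimal

115388637


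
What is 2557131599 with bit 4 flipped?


2557131599 ^ (1 << 4) = 2557131599 ^ 16 = 2557131615

2557131615


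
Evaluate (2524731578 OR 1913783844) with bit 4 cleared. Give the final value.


Step 1: 2524731578 | 1913783844 = 4135476926
Step 2: 4135476926 & ~(1 << 4) = 4135476910

4135476910


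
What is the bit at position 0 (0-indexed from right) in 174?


0b10101110, position 0 = 0

0


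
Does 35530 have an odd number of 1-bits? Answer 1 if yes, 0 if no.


0b1000101011001010 has 7 ones => parity 1

1


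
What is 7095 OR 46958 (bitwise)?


0b1101110110111 | 0b1011011101101110 = 0b1011111111111111 = 49151

49151


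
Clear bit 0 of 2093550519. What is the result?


2093550519 & ~(1 << 0) = 2093550518

2093550518


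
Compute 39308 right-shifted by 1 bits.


0b1001100110001100 >> 1 = 0b100110011000110 = 19654

19654


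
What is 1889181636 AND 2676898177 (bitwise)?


0b1110000100110101001111111000100 & 0b10011111100011100011100110000001 = 0b10000100010100001100110000000 = 277485952

277485952


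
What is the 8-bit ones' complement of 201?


201 ^ 255 = 54

54


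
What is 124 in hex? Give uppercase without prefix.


124 = 7C hex

7C


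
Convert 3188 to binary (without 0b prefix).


3188 = 110001110100 in binary

110001110100


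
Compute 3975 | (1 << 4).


3975 | (1 << 4) = 3975 | 16 = 3991

3991


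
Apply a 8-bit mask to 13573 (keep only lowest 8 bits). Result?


13573 & 255 = 5

5


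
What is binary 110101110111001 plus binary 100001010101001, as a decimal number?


110101110111001 + 100001010101001 = 1010111001100010 = 44642

44642


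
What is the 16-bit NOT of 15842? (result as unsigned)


~0b11110111100010 = 0b1100001000011101 = 49693 (16-bit unsigned)

49693


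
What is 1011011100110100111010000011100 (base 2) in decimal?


1011011100110100111010000011100 in decimal = 1536848924

1536848924


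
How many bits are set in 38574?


0b1001011010101110 has 9 set bits

9


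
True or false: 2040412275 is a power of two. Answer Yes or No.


0b1111001100111100011100001110011. Multiple bits set => No

No


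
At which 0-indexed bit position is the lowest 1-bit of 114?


0b1110010. Lowest set bit at position 1

1


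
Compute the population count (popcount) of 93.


0b1011101 has 5 set bits

5


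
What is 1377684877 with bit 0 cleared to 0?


1377684877 & ~(1 << 0) = 1377684876

1377684876


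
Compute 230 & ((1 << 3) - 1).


230 & 7 = 6

6


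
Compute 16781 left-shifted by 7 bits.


0b100000110001101 << 7 = 0b1000001100011010000000 = 2147968

2147968


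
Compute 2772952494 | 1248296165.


0b10100101010001111110010110101110 | 0b1001010011001110111110011100101 = 0b11101111011001111111110111101111 = 4016569839

4016569839


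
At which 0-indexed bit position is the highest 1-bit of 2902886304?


0b10101101000001101000011110100000. Highest set bit at position 31

31


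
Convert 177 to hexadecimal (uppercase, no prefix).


177 = B1 hex

B1


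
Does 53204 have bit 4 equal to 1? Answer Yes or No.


0b1100111111010100, bit 4 = 1. Yes

Yes


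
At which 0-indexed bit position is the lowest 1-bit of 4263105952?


0b11111110000110011101010110100000. Lowest set bit at position 5

5
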